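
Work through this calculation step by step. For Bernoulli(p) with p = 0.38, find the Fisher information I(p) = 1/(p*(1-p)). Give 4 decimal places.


For Bernoulli(p), Fisher information is I(p) = 1/(p*(1-p)).
p = 0.38, 1-p = 0.62.
p*(1-p) = 0.2356.
I(p) = 1/0.2356 = 4.2445

4.2445


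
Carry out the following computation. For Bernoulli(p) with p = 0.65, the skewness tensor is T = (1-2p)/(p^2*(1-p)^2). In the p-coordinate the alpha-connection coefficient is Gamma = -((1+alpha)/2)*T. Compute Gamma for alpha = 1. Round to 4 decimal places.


Skewness (Amari-Chentsov) tensor: T = (1-2p)/(p^2*(1-p)^2).
p = 0.65, 1-2p = -0.3, p^2 = 0.4225, (1-p)^2 = 0.1225.
T = -0.3/(0.4225 * 0.1225) = -5.796401.
In the p-coordinate, Gamma^(alpha) = Gamma^(0) - (alpha/2)*T with Gamma^(0) = (1/2)*g'(p) = -T/2,
so Gamma^(alpha) = -((1+alpha)/2)*T.
alpha = 1, -(1+alpha)/2 = -1.0.
Gamma = -1.0 * -5.796401 = 5.7964

5.7964


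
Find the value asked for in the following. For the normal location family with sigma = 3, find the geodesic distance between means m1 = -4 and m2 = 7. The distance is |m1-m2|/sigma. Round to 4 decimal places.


On the fixed-variance normal subfamily, geodesic distance = |m1-m2|/sigma.
|-4 - 7| = 11.
sigma = 3.
d = 11/3 = 3.6667

3.6667


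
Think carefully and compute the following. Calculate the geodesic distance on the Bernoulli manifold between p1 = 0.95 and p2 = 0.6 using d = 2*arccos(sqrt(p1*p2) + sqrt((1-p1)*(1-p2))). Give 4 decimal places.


Geodesic distance on Bernoulli manifold:
d(p1,p2) = 2*arccos(sqrt(p1*p2) + sqrt((1-p1)*(1-p2))).
sqrt(p1*p2) = sqrt(0.95*0.6) = 0.754983.
sqrt((1-p1)*(1-p2)) = sqrt(0.05*0.4) = 0.141421.
arg = 0.754983 + 0.141421 = 0.896405.
d = 2*arccos(0.896405) = 0.9184

0.9184


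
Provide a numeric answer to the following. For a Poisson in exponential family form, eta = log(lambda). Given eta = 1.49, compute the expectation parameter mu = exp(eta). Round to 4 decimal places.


Expectation parameter for Poisson exponential family:
mu = exp(eta).
eta = 1.49.
mu = exp(1.49) = 4.4371

4.4371


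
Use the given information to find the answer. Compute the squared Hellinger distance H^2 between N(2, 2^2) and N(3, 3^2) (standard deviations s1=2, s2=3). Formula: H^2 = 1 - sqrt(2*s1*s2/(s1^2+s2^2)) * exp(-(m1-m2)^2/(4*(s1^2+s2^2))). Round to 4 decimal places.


Squared Hellinger distance for Gaussians:
H^2 = 1 - sqrt(2*s1*s2/(s1^2+s2^2)) * exp(-(m1-m2)^2/(4*(s1^2+s2^2))).
s1^2 = 4, s2^2 = 9, s1^2+s2^2 = 13.
sqrt(2*2*3/(13)) = 0.960769.
(m1-m2)^2 = (-1)^2 = 1.
exp(-1/(4*13)) = exp(-0.019231) = 0.980953.
H^2 = 1 - 0.960769*0.980953 = 0.0575

0.0575


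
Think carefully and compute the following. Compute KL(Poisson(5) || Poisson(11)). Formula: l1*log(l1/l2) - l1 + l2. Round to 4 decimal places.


KL divergence for Poisson:
KL = l1*log(l1/l2) - l1 + l2.
l1 = 5, l2 = 11.
log(5/11) = -0.788457.
l1*log(l1/l2) = 5 * -0.788457 = -3.942287.
KL = -3.942287 - 5 + 11 = 2.0577

2.0577


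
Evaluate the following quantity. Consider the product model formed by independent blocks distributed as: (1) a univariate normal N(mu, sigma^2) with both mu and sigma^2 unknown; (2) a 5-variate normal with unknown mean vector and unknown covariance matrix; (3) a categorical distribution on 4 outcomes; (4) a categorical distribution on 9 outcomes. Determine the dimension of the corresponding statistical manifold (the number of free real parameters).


The dimension of a statistical manifold equals the number of free
(independent) real parameters of the model. For a product of independent
blocks the parameter counts add.
- normal (mu, sigma^2): 2.
- 5-variate normal: 5 (mean) + 5*6/2 = 15 (symmetric covariance) = 20.
- categorical on 4 outcomes (probabilities sum to 1): 4-1 = 3.
- categorical on 9 outcomes (probabilities sum to 1): 9-1 = 8.
Total = 2 + 20 + 3 + 8 = 33.
Dimension = 33

33


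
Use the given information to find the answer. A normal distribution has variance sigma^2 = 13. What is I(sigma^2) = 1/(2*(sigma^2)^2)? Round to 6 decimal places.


Fisher information for variance: I(sigma^2) = 1/(2*sigma^4).
sigma^2 = 13, so sigma^4 = 169.
I = 1/(2*169) = 1/338 = 0.002959

0.002959


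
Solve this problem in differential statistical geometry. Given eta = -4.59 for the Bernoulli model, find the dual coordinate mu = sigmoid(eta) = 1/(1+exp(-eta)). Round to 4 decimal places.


Dual coordinate (expectation parameter) for Bernoulli:
mu = 1/(1+exp(-eta)).
eta = -4.59.
exp(-eta) = exp(4.59) = 98.49443.
mu = 1/(1+98.49443) = 0.0101

0.0101


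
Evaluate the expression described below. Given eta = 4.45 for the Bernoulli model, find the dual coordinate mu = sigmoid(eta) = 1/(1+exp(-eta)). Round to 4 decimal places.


Dual coordinate (expectation parameter) for Bernoulli:
mu = 1/(1+exp(-eta)).
eta = 4.45.
exp(-eta) = exp(-4.45) = 0.011679.
mu = 1/(1+0.011679) = 0.9885

0.9885


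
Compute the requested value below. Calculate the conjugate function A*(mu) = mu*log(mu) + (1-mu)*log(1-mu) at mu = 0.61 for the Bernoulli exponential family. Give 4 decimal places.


Legendre transform for Bernoulli:
A*(mu) = mu*log(mu) + (1-mu)*log(1-mu).
mu = 0.61, 1-mu = 0.39.
mu*log(mu) = 0.61*log(0.61) = -0.301521.
(1-mu)*log(1-mu) = 0.39*log(0.39) = -0.367227.
A* = -0.301521 + -0.367227 = -0.6687

-0.6687


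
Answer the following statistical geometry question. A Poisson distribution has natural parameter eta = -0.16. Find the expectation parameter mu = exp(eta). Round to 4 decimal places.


Expectation parameter for Poisson exponential family:
mu = exp(eta).
eta = -0.16.
mu = exp(-0.16) = 0.8521

0.8521


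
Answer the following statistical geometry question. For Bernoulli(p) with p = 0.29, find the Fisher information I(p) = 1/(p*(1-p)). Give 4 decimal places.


For Bernoulli(p), Fisher information is I(p) = 1/(p*(1-p)).
p = 0.29, 1-p = 0.71.
p*(1-p) = 0.2059.
I(p) = 1/0.2059 = 4.8567

4.8567


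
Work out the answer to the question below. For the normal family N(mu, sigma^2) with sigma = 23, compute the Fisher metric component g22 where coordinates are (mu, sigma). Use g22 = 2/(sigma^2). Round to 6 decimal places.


For the 2-parameter normal family, the Fisher metric has:
  g11 = 1/sigma^2, g22 = 2/sigma^2.
sigma = 23, sigma^2 = 529.
g22 = 0.003781

0.003781


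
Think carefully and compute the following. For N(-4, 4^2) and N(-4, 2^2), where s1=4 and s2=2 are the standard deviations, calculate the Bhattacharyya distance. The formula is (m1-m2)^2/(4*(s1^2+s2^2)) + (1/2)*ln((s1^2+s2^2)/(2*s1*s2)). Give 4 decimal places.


Bhattacharyya distance between two Gaussians:
DB = (m1-m2)^2/(4*(s1^2+s2^2)) + (1/2)*ln((s1^2+s2^2)/(2*s1*s2)).
(m1-m2)^2 = (0)^2 = 0.
s1^2+s2^2 = 16 + 4 = 20.
term1 = 0/80 = 0.0.
term2 = 0.5*ln(20/16.0) = 0.111572.
DB = 0.0 + 0.111572 = 0.1116

0.1116


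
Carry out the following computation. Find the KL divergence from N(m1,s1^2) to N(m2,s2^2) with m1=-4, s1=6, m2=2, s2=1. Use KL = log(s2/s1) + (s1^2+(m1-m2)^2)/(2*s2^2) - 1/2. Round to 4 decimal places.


KL divergence between normal distributions:
KL = log(s2/s1) + (s1^2 + (m1-m2)^2)/(2*s2^2) - 1/2.
log(1/6) = -1.791759.
(6^2 + (-4-2)^2)/(2*1^2) = (36 + 36)/2 = 36.0.
KL = -1.791759 + 36.0 - 0.5 = 33.7082

33.7082


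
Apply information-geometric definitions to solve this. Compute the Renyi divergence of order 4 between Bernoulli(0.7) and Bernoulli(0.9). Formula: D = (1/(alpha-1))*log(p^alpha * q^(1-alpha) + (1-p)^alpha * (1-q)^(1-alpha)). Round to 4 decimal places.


Renyi divergence of order alpha between Bernoulli distributions:
D = (1/(alpha-1))*log(p^alpha * q^(1-alpha) + (1-p)^alpha * (1-q)^(1-alpha)).
alpha = 4, p = 0.7, q = 0.9.
p^alpha * q^(1-alpha) = 0.7^4 * 0.9^-3 = 0.329355.
(1-p)^alpha * (1-q)^(1-alpha) = 0.3^4 * 0.1^-3 = 8.1.
sum = 0.329355 + 8.1 = 8.429355.
D = (1/3)*log(8.429355) = 0.7106

0.7106


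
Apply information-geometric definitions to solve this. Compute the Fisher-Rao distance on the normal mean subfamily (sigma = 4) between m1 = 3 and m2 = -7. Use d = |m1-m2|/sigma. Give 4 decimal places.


On the fixed-variance normal subfamily, geodesic distance = |m1-m2|/sigma.
|3 - -7| = 10.
sigma = 4.
d = 10/4 = 2.5000

2.5000


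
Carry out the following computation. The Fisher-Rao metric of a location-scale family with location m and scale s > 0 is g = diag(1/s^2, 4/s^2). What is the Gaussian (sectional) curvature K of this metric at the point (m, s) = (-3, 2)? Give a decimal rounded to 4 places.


The metric has the form g = (A dm^2 + B ds^2)/s^2 with A = 1, B = 4.
Substitute u = sqrt(A/B)*m: g = B*(du^2 + ds^2)/s^2, i.e. B times the
Poincare upper half-plane metric, which has constant Gaussian curvature -1.
Scaling a 2D metric by a constant c divides the Gaussian curvature by c,
so K = -1/B = -1/(4) = -0.2500 everywhere (the point (m, s) = (-3, 2) is irrelevant:
the curvature is constant).
The requested Gaussian curvature is K = -0.2500.

-0.2500


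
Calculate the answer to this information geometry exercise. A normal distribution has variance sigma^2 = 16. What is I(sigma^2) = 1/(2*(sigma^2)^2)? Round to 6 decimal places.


Fisher information for variance: I(sigma^2) = 1/(2*sigma^4).
sigma^2 = 16, so sigma^4 = 256.
I = 1/(2*256) = 1/512 = 0.001953

0.001953


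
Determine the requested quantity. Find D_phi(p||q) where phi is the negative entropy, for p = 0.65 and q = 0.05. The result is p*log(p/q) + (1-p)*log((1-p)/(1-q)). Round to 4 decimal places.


Bregman divergence with negative entropy generator:
D = p*log(p/q) + (1-p)*log((1-p)/(1-q)).
p = 0.65, q = 0.05.
p*log(p/q) = 0.65*log(0.65/0.05) = 1.667217.
(1-p)*log((1-p)/(1-q)) = 0.35*log(0.35/0.95) = -0.349485.
D = 1.667217 + -0.349485 = 1.3177

1.3177


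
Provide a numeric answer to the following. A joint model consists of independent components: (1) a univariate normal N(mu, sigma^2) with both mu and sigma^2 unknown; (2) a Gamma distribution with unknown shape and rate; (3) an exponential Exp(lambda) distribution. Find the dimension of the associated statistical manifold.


The dimension of a statistical manifold equals the number of free
(independent) real parameters of the model. For a product of independent
blocks the parameter counts add.
- normal (mu, sigma^2): 2.
- Gamma (shape, rate): 2.
- exponential (lambda): 1.
Total = 2 + 2 + 1 = 5.
Dimension = 5

5


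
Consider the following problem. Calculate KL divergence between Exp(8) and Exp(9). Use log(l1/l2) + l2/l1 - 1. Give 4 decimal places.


KL divergence for exponential family:
KL = log(l1/l2) + l2/l1 - 1.
log(8/9) = -0.117783.
9/8 = 1.125.
KL = -0.117783 + 1.125 - 1 = 0.0072

0.0072


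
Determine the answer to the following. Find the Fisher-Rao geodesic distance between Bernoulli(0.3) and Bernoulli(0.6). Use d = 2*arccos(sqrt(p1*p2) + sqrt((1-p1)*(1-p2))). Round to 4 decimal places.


Geodesic distance on Bernoulli manifold:
d(p1,p2) = 2*arccos(sqrt(p1*p2) + sqrt((1-p1)*(1-p2))).
sqrt(p1*p2) = sqrt(0.3*0.6) = 0.424264.
sqrt((1-p1)*(1-p2)) = sqrt(0.7*0.4) = 0.52915.
arg = 0.424264 + 0.52915 = 0.953414.
d = 2*arccos(0.953414) = 0.6129

0.6129


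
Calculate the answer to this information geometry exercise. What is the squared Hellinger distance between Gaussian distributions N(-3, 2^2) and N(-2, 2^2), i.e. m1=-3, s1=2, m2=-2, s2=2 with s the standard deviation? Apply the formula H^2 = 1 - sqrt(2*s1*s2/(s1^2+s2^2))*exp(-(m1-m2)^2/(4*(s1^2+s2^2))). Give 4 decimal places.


Squared Hellinger distance for Gaussians:
H^2 = 1 - sqrt(2*s1*s2/(s1^2+s2^2)) * exp(-(m1-m2)^2/(4*(s1^2+s2^2))).
s1^2 = 4, s2^2 = 4, s1^2+s2^2 = 8.
sqrt(2*2*2/(8)) = 1.0.
(m1-m2)^2 = (-1)^2 = 1.
exp(-1/(4*8)) = exp(-0.03125) = 0.969233.
H^2 = 1 - 1.0*0.969233 = 0.0308

0.0308


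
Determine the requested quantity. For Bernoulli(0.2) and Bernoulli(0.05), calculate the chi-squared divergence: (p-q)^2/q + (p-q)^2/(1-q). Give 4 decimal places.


Chi-squared divergence between Bernoulli distributions:
chi^2 = (p-q)^2/q + (p-q)^2/(1-q).
p = 0.2, q = 0.05, p-q = 0.15.
(p-q)^2 = 0.0225.
term1 = 0.0225/0.05 = 0.45.
term2 = 0.0225/0.95 = 0.023684.
chi^2 = 0.45 + 0.023684 = 0.4737

0.4737


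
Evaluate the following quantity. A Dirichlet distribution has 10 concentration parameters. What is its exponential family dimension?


Exponential family dimension calculation:
Dirichlet with 10 components has 10 natural parameters.

10


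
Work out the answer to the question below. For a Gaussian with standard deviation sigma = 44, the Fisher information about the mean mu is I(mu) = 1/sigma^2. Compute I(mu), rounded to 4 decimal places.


The Fisher information for the mean of a normal distribution is I(mu) = 1/sigma^2.
sigma = 44, so sigma^2 = 1936.
I(mu) = 1/1936 = 0.0005

0.0005


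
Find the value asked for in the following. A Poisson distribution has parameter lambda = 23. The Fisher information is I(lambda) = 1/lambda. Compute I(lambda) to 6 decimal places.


Fisher information for Poisson: I(lambda) = 1/lambda.
lambda = 23.
I(lambda) = 1/23 = 0.043478

0.043478


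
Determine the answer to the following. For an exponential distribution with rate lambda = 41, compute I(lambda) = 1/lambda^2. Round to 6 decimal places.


Fisher information for exponential: I(lambda) = 1/lambda^2.
lambda = 41, lambda^2 = 1681.
I = 1/1681 = 0.000595

0.000595


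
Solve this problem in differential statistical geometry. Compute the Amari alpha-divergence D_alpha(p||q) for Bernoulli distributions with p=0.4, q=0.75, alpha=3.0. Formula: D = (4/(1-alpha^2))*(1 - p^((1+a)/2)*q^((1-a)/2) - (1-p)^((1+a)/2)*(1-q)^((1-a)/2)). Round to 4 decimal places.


Amari alpha-divergence:
D = (4/(1-alpha^2))*(1 - p^((1+a)/2)*q^((1-a)/2) - (1-p)^((1+a)/2)*(1-q)^((1-a)/2)).
alpha = 3.0, p = 0.4, q = 0.75.
e1 = (1+alpha)/2 = 2.0, e2 = (1-alpha)/2 = -1.0.
t1 = p^e1 * q^e2 = 0.4^2.0 * 0.75^-1.0 = 0.213333.
t2 = (1-p)^e1 * (1-q)^e2 = 0.6^2.0 * 0.25^-1.0 = 1.44.
4/(1-alpha^2) = -0.5.
D = -0.5*(1 - 0.213333 - 1.44) = 0.3267

0.3267


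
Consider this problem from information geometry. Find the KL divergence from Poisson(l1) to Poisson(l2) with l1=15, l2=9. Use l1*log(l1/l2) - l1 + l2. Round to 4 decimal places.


KL divergence for Poisson:
KL = l1*log(l1/l2) - l1 + l2.
l1 = 15, l2 = 9.
log(15/9) = 0.510826.
l1*log(l1/l2) = 15 * 0.510826 = 7.662384.
KL = 7.662384 - 15 + 9 = 1.6624

1.6624


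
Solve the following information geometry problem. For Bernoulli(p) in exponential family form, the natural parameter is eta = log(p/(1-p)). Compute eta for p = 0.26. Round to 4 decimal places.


Natural parameter for Bernoulli: eta = log(p/(1-p)).
p = 0.26, 1-p = 0.74.
p/(1-p) = 0.351351.
eta = log(0.351351) = -1.0460

-1.0460


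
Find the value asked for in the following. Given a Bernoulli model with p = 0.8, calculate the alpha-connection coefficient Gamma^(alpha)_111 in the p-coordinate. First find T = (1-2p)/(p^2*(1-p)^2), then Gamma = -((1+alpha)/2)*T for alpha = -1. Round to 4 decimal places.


Skewness (Amari-Chentsov) tensor: T = (1-2p)/(p^2*(1-p)^2).
p = 0.8, 1-2p = -0.6, p^2 = 0.64, (1-p)^2 = 0.04.
T = -0.6/(0.64 * 0.04) = -23.4375.
In the p-coordinate, Gamma^(alpha) = Gamma^(0) - (alpha/2)*T with Gamma^(0) = (1/2)*g'(p) = -T/2,
so Gamma^(alpha) = -((1+alpha)/2)*T.
alpha = -1, -(1+alpha)/2 = 0.0.
Gamma = 0.0 * -23.4375 = 0.0000

0.0000


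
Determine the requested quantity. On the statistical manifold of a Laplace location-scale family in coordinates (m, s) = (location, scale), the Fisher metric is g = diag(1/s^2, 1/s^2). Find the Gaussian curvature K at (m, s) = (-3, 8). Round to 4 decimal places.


The metric has the form g = (A dm^2 + B ds^2)/s^2 with A = 1, B = 1.
Substitute u = sqrt(A/B)*m: g = B*(du^2 + ds^2)/s^2, i.e. B times the
Poincare upper half-plane metric, which has constant Gaussian curvature -1.
Scaling a 2D metric by a constant c divides the Gaussian curvature by c,
so K = -1/B = -1/(1) = -1.0000 everywhere (the point (m, s) = (-3, 8) is irrelevant:
the curvature is constant).
The requested Gaussian curvature is K = -1.0000.

-1.0000


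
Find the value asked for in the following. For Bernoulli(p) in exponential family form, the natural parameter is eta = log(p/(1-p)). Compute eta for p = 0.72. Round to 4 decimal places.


Natural parameter for Bernoulli: eta = log(p/(1-p)).
p = 0.72, 1-p = 0.28.
p/(1-p) = 2.571429.
eta = log(2.571429) = 0.9445

0.9445


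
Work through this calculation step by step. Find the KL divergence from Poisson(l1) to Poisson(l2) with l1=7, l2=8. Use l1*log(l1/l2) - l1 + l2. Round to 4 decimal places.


KL divergence for Poisson:
KL = l1*log(l1/l2) - l1 + l2.
l1 = 7, l2 = 8.
log(7/8) = -0.133531.
l1*log(l1/l2) = 7 * -0.133531 = -0.93472.
KL = -0.93472 - 7 + 8 = 0.0653

0.0653


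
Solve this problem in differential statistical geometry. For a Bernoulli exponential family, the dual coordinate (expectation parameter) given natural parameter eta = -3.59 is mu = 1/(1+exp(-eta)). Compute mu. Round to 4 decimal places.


Dual coordinate (expectation parameter) for Bernoulli:
mu = 1/(1+exp(-eta)).
eta = -3.59.
exp(-eta) = exp(3.59) = 36.234076.
mu = 1/(1+36.234076) = 0.0269

0.0269


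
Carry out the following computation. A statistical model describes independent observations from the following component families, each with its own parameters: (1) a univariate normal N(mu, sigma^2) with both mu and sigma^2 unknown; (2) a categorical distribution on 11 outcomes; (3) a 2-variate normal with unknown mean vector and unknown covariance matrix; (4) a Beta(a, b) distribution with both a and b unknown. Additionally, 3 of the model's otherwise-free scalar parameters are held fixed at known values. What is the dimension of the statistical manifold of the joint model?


The dimension of a statistical manifold equals the number of free
(independent) real parameters of the model. For a product of independent
blocks the parameter counts add.
- normal (mu, sigma^2): 2.
- categorical on 11 outcomes (probabilities sum to 1): 11-1 = 10.
- 2-variate normal: 2 (mean) + 2*3/2 = 3 (symmetric covariance) = 5.
- Beta (a, b): 2.
Total = 2 + 10 + 5 + 2 = 19.
3 parameter(s) fixed at known values: 19 - 3 = 16.
Dimension = 16

16


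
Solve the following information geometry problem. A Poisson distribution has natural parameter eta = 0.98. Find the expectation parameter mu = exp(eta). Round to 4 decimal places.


Expectation parameter for Poisson exponential family:
mu = exp(eta).
eta = 0.98.
mu = exp(0.98) = 2.6645

2.6645


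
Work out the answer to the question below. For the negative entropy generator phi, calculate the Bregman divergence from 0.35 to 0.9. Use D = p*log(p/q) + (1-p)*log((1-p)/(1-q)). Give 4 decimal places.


Bregman divergence with negative entropy generator:
D = p*log(p/q) + (1-p)*log((1-p)/(1-q)).
p = 0.35, q = 0.9.
p*log(p/q) = 0.35*log(0.35/0.9) = -0.330562.
(1-p)*log((1-p)/(1-q)) = 0.65*log(0.65/0.1) = 1.216671.
D = -0.330562 + 1.216671 = 0.8861

0.8861


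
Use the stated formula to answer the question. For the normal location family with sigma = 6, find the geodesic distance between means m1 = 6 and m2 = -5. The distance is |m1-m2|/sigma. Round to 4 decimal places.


On the fixed-variance normal subfamily, geodesic distance = |m1-m2|/sigma.
|6 - -5| = 11.
sigma = 6.
d = 11/6 = 1.8333

1.8333


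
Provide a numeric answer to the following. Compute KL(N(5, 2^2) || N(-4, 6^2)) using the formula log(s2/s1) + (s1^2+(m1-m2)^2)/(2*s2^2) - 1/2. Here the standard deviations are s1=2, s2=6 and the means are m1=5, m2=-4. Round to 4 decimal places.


KL divergence between normal distributions:
KL = log(s2/s1) + (s1^2 + (m1-m2)^2)/(2*s2^2) - 1/2.
log(6/2) = 1.098612.
(2^2 + (5--4)^2)/(2*6^2) = (4 + 81)/72 = 1.180556.
KL = 1.098612 + 1.180556 - 0.5 = 1.7792

1.7792


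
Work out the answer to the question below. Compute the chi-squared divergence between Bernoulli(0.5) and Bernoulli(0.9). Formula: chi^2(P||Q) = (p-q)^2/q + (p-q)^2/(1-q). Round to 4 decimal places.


Chi-squared divergence between Bernoulli distributions:
chi^2 = (p-q)^2/q + (p-q)^2/(1-q).
p = 0.5, q = 0.9, p-q = -0.4.
(p-q)^2 = 0.16.
term1 = 0.16/0.9 = 0.177778.
term2 = 0.16/0.1 = 1.6.
chi^2 = 0.177778 + 1.6 = 1.7778

1.7778


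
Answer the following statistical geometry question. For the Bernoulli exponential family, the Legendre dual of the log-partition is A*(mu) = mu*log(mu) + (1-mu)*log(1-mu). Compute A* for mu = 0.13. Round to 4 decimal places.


Legendre transform for Bernoulli:
A*(mu) = mu*log(mu) + (1-mu)*log(1-mu).
mu = 0.13, 1-mu = 0.87.
mu*log(mu) = 0.13*log(0.13) = -0.265229.
(1-mu)*log(1-mu) = 0.87*log(0.87) = -0.121158.
A* = -0.265229 + -0.121158 = -0.3864

-0.3864


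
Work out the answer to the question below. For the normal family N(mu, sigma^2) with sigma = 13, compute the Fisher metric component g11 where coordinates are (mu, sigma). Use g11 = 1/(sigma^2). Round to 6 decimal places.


For the 2-parameter normal family, the Fisher metric has:
  g11 = 1/sigma^2, g22 = 2/sigma^2.
sigma = 13, sigma^2 = 169.
g11 = 0.005917

0.005917


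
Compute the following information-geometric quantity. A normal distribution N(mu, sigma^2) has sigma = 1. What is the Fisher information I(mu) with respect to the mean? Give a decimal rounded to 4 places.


The Fisher information for the mean of a normal distribution is I(mu) = 1/sigma^2.
sigma = 1, so sigma^2 = 1.
I(mu) = 1/1 = 1.0000

1.0000


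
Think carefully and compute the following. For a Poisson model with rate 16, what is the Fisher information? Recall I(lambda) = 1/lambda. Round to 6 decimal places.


Fisher information for Poisson: I(lambda) = 1/lambda.
lambda = 16.
I(lambda) = 1/16 = 0.062500

0.062500


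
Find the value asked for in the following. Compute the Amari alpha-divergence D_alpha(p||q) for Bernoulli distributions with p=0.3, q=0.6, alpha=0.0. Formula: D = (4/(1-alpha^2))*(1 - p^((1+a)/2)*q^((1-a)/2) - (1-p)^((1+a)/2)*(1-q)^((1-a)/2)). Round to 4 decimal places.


Amari alpha-divergence:
D = (4/(1-alpha^2))*(1 - p^((1+a)/2)*q^((1-a)/2) - (1-p)^((1+a)/2)*(1-q)^((1-a)/2)).
alpha = 0.0, p = 0.3, q = 0.6.
e1 = (1+alpha)/2 = 0.5, e2 = (1-alpha)/2 = 0.5.
t1 = p^e1 * q^e2 = 0.3^0.5 * 0.6^0.5 = 0.424264.
t2 = (1-p)^e1 * (1-q)^e2 = 0.7^0.5 * 0.4^0.5 = 0.52915.
4/(1-alpha^2) = 4.0.
D = 4.0*(1 - 0.424264 - 0.52915) = 0.1863

0.1863


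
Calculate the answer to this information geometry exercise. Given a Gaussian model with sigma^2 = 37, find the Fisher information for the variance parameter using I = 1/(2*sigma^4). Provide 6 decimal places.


Fisher information for variance: I(sigma^2) = 1/(2*sigma^4).
sigma^2 = 37, so sigma^4 = 1369.
I = 1/(2*1369) = 1/2738 = 0.000365

0.000365


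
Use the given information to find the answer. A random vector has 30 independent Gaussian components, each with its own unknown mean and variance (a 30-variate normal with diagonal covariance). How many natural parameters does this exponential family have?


Exponential family dimension calculation:
Each univariate normal has two natural parameters (mu/sigma^2 and -1/(2 sigma^2)).
With 30 independent components, dim = 2 * 30 = 60.

60


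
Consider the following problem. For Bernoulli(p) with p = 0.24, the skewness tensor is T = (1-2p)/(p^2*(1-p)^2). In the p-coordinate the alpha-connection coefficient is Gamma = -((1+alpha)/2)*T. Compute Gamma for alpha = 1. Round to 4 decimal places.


Skewness (Amari-Chentsov) tensor: T = (1-2p)/(p^2*(1-p)^2).
p = 0.24, 1-2p = 0.52, p^2 = 0.0576, (1-p)^2 = 0.5776.
T = 0.52/(0.0576 * 0.5776) = 15.629809.
In the p-coordinate, Gamma^(alpha) = Gamma^(0) - (alpha/2)*T with Gamma^(0) = (1/2)*g'(p) = -T/2,
so Gamma^(alpha) = -((1+alpha)/2)*T.
alpha = 1, -(1+alpha)/2 = -1.0.
Gamma = -1.0 * 15.629809 = -15.6298

-15.6298


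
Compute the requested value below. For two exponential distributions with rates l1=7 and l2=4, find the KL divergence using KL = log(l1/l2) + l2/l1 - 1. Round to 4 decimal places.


KL divergence for exponential family:
KL = log(l1/l2) + l2/l1 - 1.
log(7/4) = 0.559616.
4/7 = 0.571429.
KL = 0.559616 + 0.571429 - 1 = 0.1310

0.1310


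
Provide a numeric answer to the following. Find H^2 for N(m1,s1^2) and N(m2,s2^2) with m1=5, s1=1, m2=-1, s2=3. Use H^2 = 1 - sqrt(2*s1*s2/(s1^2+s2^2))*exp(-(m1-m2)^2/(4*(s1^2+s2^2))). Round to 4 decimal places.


Squared Hellinger distance for Gaussians:
H^2 = 1 - sqrt(2*s1*s2/(s1^2+s2^2)) * exp(-(m1-m2)^2/(4*(s1^2+s2^2))).
s1^2 = 1, s2^2 = 9, s1^2+s2^2 = 10.
sqrt(2*1*3/(10)) = 0.774597.
(m1-m2)^2 = (6)^2 = 36.
exp(-36/(4*10)) = exp(-0.9) = 0.40657.
H^2 = 1 - 0.774597*0.40657 = 0.6851

0.6851


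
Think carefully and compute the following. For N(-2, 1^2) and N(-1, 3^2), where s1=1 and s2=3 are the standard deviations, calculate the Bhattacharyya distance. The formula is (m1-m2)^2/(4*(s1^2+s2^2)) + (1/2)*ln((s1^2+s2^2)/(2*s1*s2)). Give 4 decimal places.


Bhattacharyya distance between two Gaussians:
DB = (m1-m2)^2/(4*(s1^2+s2^2)) + (1/2)*ln((s1^2+s2^2)/(2*s1*s2)).
(m1-m2)^2 = (-1)^2 = 1.
s1^2+s2^2 = 1 + 9 = 10.
term1 = 1/40 = 0.025.
term2 = 0.5*ln(10/6.0) = 0.255413.
DB = 0.025 + 0.255413 = 0.2804

0.2804


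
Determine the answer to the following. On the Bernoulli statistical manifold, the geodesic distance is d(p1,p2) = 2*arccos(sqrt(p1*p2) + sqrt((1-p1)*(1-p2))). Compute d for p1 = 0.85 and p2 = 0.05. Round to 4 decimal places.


Geodesic distance on Bernoulli manifold:
d(p1,p2) = 2*arccos(sqrt(p1*p2) + sqrt((1-p1)*(1-p2))).
sqrt(p1*p2) = sqrt(0.85*0.05) = 0.206155.
sqrt((1-p1)*(1-p2)) = sqrt(0.15*0.95) = 0.377492.
arg = 0.206155 + 0.377492 = 0.583647.
d = 2*arccos(0.583647) = 1.8952

1.8952


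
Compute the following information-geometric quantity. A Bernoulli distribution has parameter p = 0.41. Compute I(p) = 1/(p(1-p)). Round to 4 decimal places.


For Bernoulli(p), Fisher information is I(p) = 1/(p*(1-p)).
p = 0.41, 1-p = 0.59.
p*(1-p) = 0.2419.
I(p) = 1/0.2419 = 4.1339

4.1339


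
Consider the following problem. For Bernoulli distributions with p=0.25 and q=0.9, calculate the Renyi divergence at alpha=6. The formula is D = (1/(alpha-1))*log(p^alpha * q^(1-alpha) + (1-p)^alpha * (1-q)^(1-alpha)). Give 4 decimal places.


Renyi divergence of order alpha between Bernoulli distributions:
D = (1/(alpha-1))*log(p^alpha * q^(1-alpha) + (1-p)^alpha * (1-q)^(1-alpha)).
alpha = 6, p = 0.25, q = 0.9.
p^alpha * q^(1-alpha) = 0.25^6 * 0.9^-5 = 0.000413.
(1-p)^alpha * (1-q)^(1-alpha) = 0.75^6 * 0.1^-5 = 17797.851563.
sum = 0.000413 + 17797.851563 = 17797.851976.
D = (1/5)*log(17797.851976) = 1.9574

1.9574


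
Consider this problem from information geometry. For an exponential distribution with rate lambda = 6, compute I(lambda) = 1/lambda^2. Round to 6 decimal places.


Fisher information for exponential: I(lambda) = 1/lambda^2.
lambda = 6, lambda^2 = 36.
I = 1/36 = 0.027778

0.027778


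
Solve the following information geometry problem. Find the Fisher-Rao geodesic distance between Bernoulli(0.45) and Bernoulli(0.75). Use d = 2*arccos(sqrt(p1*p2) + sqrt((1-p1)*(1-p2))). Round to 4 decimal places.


Geodesic distance on Bernoulli manifold:
d(p1,p2) = 2*arccos(sqrt(p1*p2) + sqrt((1-p1)*(1-p2))).
sqrt(p1*p2) = sqrt(0.45*0.75) = 0.580948.
sqrt((1-p1)*(1-p2)) = sqrt(0.55*0.25) = 0.37081.
arg = 0.580948 + 0.37081 = 0.951757.
d = 2*arccos(0.951757) = 0.6238

0.6238


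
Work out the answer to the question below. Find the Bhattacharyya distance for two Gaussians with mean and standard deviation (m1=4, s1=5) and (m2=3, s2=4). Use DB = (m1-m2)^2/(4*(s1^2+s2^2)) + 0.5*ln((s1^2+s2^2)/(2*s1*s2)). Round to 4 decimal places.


Bhattacharyya distance between two Gaussians:
DB = (m1-m2)^2/(4*(s1^2+s2^2)) + (1/2)*ln((s1^2+s2^2)/(2*s1*s2)).
(m1-m2)^2 = (1)^2 = 1.
s1^2+s2^2 = 25 + 16 = 41.
term1 = 1/164 = 0.006098.
term2 = 0.5*ln(41/40.0) = 0.012346.
DB = 0.006098 + 0.012346 = 0.0184

0.0184


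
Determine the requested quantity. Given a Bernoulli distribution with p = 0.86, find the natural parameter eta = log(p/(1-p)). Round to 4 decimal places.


Natural parameter for Bernoulli: eta = log(p/(1-p)).
p = 0.86, 1-p = 0.14.
p/(1-p) = 6.142857.
eta = log(6.142857) = 1.8153

1.8153


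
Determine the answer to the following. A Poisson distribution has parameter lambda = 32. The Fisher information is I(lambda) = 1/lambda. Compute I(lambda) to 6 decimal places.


Fisher information for Poisson: I(lambda) = 1/lambda.
lambda = 32.
I(lambda) = 1/32 = 0.031250

0.031250


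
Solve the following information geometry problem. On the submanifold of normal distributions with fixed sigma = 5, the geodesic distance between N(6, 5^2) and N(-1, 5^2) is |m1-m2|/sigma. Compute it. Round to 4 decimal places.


On the fixed-variance normal subfamily, geodesic distance = |m1-m2|/sigma.
|6 - -1| = 7.
sigma = 5.
d = 7/5 = 1.4000

1.4000


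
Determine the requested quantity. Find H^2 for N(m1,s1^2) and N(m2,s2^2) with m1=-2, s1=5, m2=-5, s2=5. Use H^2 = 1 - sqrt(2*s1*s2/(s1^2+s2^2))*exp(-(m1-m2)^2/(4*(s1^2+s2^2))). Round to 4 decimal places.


Squared Hellinger distance for Gaussians:
H^2 = 1 - sqrt(2*s1*s2/(s1^2+s2^2)) * exp(-(m1-m2)^2/(4*(s1^2+s2^2))).
s1^2 = 25, s2^2 = 25, s1^2+s2^2 = 50.
sqrt(2*5*5/(50)) = 1.0.
(m1-m2)^2 = (3)^2 = 9.
exp(-9/(4*50)) = exp(-0.045) = 0.955997.
H^2 = 1 - 1.0*0.955997 = 0.0440

0.0440


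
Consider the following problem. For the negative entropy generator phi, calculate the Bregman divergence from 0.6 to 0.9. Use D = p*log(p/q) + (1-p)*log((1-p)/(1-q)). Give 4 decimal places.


Bregman divergence with negative entropy generator:
D = p*log(p/q) + (1-p)*log((1-p)/(1-q)).
p = 0.6, q = 0.9.
p*log(p/q) = 0.6*log(0.6/0.9) = -0.243279.
(1-p)*log((1-p)/(1-q)) = 0.4*log(0.4/0.1) = 0.554518.
D = -0.243279 + 0.554518 = 0.3112

0.3112


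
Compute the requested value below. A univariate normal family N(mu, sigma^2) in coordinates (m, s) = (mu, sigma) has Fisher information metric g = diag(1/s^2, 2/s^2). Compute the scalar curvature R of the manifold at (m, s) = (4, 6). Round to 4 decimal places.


The metric has the form g = (A dm^2 + B ds^2)/s^2 with A = 1, B = 2.
Substitute u = sqrt(A/B)*m: g = B*(du^2 + ds^2)/s^2, i.e. B times the
Poincare upper half-plane metric, which has constant Gaussian curvature -1.
Scaling a 2D metric by a constant c divides the Gaussian curvature by c,
so K = -1/B = -1/(2) = -0.5000 everywhere (the point (m, s) = (4, 6) is irrelevant:
the curvature is constant).
Scalar curvature in dimension 2: R = 2K = -2/(2) = -1.0000.

-1.0000


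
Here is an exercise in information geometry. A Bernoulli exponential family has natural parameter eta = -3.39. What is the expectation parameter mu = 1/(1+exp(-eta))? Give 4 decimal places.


Dual coordinate (expectation parameter) for Bernoulli:
mu = 1/(1+exp(-eta)).
eta = -3.39.
exp(-eta) = exp(3.39) = 29.665952.
mu = 1/(1+29.665952) = 0.0326

0.0326


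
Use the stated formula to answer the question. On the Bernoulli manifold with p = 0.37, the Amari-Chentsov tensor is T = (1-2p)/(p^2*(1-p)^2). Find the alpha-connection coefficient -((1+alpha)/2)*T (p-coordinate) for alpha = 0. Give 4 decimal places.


Skewness (Amari-Chentsov) tensor: T = (1-2p)/(p^2*(1-p)^2).
p = 0.37, 1-2p = 0.26, p^2 = 0.1369, (1-p)^2 = 0.3969.
T = 0.26/(0.1369 * 0.3969) = 4.785076.
In the p-coordinate, Gamma^(alpha) = Gamma^(0) - (alpha/2)*T with Gamma^(0) = (1/2)*g'(p) = -T/2,
so Gamma^(alpha) = -((1+alpha)/2)*T.
alpha = 0, -(1+alpha)/2 = -0.5.
Gamma = -0.5 * 4.785076 = -2.3925

-2.3925


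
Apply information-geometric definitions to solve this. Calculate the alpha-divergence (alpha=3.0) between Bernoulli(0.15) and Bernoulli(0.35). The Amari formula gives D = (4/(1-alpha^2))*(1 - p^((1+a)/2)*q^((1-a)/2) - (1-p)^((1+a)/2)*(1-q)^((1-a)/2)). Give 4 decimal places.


Amari alpha-divergence:
D = (4/(1-alpha^2))*(1 - p^((1+a)/2)*q^((1-a)/2) - (1-p)^((1+a)/2)*(1-q)^((1-a)/2)).
alpha = 3.0, p = 0.15, q = 0.35.
e1 = (1+alpha)/2 = 2.0, e2 = (1-alpha)/2 = -1.0.
t1 = p^e1 * q^e2 = 0.15^2.0 * 0.35^-1.0 = 0.064286.
t2 = (1-p)^e1 * (1-q)^e2 = 0.85^2.0 * 0.65^-1.0 = 1.111538.
4/(1-alpha^2) = -0.5.
D = -0.5*(1 - 0.064286 - 1.111538) = 0.0879

0.0879


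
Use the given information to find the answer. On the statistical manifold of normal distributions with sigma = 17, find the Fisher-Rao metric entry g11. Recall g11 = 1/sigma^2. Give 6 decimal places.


For the 2-parameter normal family, the Fisher metric has:
  g11 = 1/sigma^2, g22 = 2/sigma^2.
sigma = 17, sigma^2 = 289.
g11 = 0.003460

0.003460


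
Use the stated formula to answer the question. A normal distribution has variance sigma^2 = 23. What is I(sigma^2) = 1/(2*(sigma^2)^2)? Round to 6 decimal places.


Fisher information for variance: I(sigma^2) = 1/(2*sigma^4).
sigma^2 = 23, so sigma^4 = 529.
I = 1/(2*529) = 1/1058 = 0.000945

0.000945


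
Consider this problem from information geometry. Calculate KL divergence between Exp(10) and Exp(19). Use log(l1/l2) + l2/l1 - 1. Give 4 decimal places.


KL divergence for exponential family:
KL = log(l1/l2) + l2/l1 - 1.
log(10/19) = -0.641854.
19/10 = 1.9.
KL = -0.641854 + 1.9 - 1 = 0.2581

0.2581


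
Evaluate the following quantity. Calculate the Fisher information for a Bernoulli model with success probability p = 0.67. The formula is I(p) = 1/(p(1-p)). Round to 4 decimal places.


For Bernoulli(p), Fisher information is I(p) = 1/(p*(1-p)).
p = 0.67, 1-p = 0.33.
p*(1-p) = 0.2211.
I(p) = 1/0.2211 = 4.5228

4.5228


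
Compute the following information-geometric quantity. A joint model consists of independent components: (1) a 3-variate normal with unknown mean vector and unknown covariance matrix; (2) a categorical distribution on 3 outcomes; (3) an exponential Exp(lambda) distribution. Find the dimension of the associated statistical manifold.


The dimension of a statistical manifold equals the number of free
(independent) real parameters of the model. For a product of independent
blocks the parameter counts add.
- 3-variate normal: 3 (mean) + 3*4/2 = 6 (symmetric covariance) = 9.
- categorical on 3 outcomes (probabilities sum to 1): 3-1 = 2.
- exponential (lambda): 1.
Total = 9 + 2 + 1 = 12.
Dimension = 12

12


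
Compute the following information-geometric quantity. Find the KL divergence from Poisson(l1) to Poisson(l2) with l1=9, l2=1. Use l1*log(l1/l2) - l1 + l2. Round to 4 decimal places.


KL divergence for Poisson:
KL = l1*log(l1/l2) - l1 + l2.
l1 = 9, l2 = 1.
log(9/1) = 2.197225.
l1*log(l1/l2) = 9 * 2.197225 = 19.775021.
KL = 19.775021 - 9 + 1 = 11.7750

11.7750


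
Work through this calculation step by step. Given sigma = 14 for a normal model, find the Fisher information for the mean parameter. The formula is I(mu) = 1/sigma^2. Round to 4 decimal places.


The Fisher information for the mean of a normal distribution is I(mu) = 1/sigma^2.
sigma = 14, so sigma^2 = 196.
I(mu) = 1/196 = 0.0051

0.0051


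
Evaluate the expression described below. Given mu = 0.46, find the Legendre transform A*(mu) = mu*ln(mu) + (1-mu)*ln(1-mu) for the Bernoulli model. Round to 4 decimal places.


Legendre transform for Bernoulli:
A*(mu) = mu*log(mu) + (1-mu)*log(1-mu).
mu = 0.46, 1-mu = 0.54.
mu*log(mu) = 0.46*log(0.46) = -0.357203.
(1-mu)*log(1-mu) = 0.54*log(0.54) = -0.332741.
A* = -0.357203 + -0.332741 = -0.6899

-0.6899


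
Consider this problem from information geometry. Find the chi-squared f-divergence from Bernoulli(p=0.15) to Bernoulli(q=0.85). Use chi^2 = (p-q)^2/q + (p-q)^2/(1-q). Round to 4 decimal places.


Chi-squared divergence between Bernoulli distributions:
chi^2 = (p-q)^2/q + (p-q)^2/(1-q).
p = 0.15, q = 0.85, p-q = -0.7.
(p-q)^2 = 0.49.
term1 = 0.49/0.85 = 0.576471.
term2 = 0.49/0.15 = 3.266667.
chi^2 = 0.576471 + 3.266667 = 3.8431

3.8431


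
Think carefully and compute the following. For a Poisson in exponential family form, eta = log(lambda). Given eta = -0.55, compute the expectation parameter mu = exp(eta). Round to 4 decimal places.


Expectation parameter for Poisson exponential family:
mu = exp(eta).
eta = -0.55.
mu = exp(-0.55) = 0.5769

0.5769


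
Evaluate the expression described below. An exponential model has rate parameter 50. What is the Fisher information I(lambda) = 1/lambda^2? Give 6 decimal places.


Fisher information for exponential: I(lambda) = 1/lambda^2.
lambda = 50, lambda^2 = 2500.
I = 1/2500 = 0.000400

0.000400


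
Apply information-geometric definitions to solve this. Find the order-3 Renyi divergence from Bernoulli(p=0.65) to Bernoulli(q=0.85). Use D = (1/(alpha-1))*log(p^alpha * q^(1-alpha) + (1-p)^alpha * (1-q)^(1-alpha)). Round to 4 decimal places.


Renyi divergence of order alpha between Bernoulli distributions:
D = (1/(alpha-1))*log(p^alpha * q^(1-alpha) + (1-p)^alpha * (1-q)^(1-alpha)).
alpha = 3, p = 0.65, q = 0.85.
p^alpha * q^(1-alpha) = 0.65^3 * 0.85^-2 = 0.380104.
(1-p)^alpha * (1-q)^(1-alpha) = 0.35^3 * 0.15^-2 = 1.905556.
sum = 0.380104 + 1.905556 = 2.285659.
D = (1/2)*log(2.285659) = 0.4133

0.4133


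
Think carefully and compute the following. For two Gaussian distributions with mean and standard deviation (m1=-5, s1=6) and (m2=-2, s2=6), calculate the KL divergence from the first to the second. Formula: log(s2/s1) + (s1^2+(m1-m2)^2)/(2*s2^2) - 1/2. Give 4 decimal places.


KL divergence between normal distributions:
KL = log(s2/s1) + (s1^2 + (m1-m2)^2)/(2*s2^2) - 1/2.
log(6/6) = 0.0.
(6^2 + (-5--2)^2)/(2*6^2) = (36 + 9)/72 = 0.625.
KL = 0.0 + 0.625 - 0.5 = 0.1250

0.1250


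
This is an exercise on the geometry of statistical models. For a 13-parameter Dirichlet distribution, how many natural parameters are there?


Exponential family dimension calculation:
Dirichlet with 13 components has 13 natural parameters.

13


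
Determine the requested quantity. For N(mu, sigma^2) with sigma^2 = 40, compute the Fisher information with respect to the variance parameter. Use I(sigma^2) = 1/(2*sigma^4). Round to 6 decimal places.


Fisher information for variance: I(sigma^2) = 1/(2*sigma^4).
sigma^2 = 40, so sigma^4 = 1600.
I = 1/(2*1600) = 1/3200 = 0.000313

0.000313


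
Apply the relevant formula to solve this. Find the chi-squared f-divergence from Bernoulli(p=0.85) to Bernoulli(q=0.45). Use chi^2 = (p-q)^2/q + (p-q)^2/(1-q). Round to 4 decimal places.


Chi-squared divergence between Bernoulli distributions:
chi^2 = (p-q)^2/q + (p-q)^2/(1-q).
p = 0.85, q = 0.45, p-q = 0.4.
(p-q)^2 = 0.16.
term1 = 0.16/0.45 = 0.355556.
term2 = 0.16/0.55 = 0.290909.
chi^2 = 0.355556 + 0.290909 = 0.6465

0.6465


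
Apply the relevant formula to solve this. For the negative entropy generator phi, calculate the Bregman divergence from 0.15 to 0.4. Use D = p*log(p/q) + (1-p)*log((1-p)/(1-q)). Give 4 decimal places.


Bregman divergence with negative entropy generator:
D = p*log(p/q) + (1-p)*log((1-p)/(1-q)).
p = 0.15, q = 0.4.
p*log(p/q) = 0.15*log(0.15/0.4) = -0.147124.
(1-p)*log((1-p)/(1-q)) = 0.85*log(0.85/0.6) = 0.296061.
D = -0.147124 + 0.296061 = 0.1489

0.1489


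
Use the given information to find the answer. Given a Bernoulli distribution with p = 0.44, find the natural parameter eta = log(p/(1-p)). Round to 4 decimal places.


Natural parameter for Bernoulli: eta = log(p/(1-p)).
p = 0.44, 1-p = 0.56.
p/(1-p) = 0.785714.
eta = log(0.785714) = -0.2412

-0.2412


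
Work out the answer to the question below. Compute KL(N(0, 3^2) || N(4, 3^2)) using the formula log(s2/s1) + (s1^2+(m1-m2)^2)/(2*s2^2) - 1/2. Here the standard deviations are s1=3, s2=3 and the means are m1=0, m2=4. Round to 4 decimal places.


KL divergence between normal distributions:
KL = log(s2/s1) + (s1^2 + (m1-m2)^2)/(2*s2^2) - 1/2.
log(3/3) = 0.0.
(3^2 + (0-4)^2)/(2*3^2) = (9 + 16)/18 = 1.388889.
KL = 0.0 + 1.388889 - 0.5 = 0.8889

0.8889


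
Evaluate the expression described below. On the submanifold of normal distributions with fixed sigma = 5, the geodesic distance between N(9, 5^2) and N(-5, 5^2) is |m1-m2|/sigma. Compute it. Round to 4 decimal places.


On the fixed-variance normal subfamily, geodesic distance = |m1-m2|/sigma.
|9 - -5| = 14.
sigma = 5.
d = 14/5 = 2.8000

2.8000
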